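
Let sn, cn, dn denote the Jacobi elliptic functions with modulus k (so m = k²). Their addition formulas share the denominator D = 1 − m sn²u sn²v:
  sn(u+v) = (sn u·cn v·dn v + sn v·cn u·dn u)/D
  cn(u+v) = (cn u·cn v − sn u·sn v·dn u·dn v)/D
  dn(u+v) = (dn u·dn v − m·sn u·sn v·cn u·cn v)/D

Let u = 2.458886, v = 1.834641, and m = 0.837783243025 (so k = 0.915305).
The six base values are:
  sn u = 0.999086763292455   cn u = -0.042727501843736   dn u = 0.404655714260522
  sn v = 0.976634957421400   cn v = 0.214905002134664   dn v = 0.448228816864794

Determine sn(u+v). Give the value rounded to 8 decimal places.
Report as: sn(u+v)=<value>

m = k² = 0.837783243025
D = 1 − m·sn²u·sn²v = 0.2023679241608957
sn(u+v) = (sn u·cn v·dn v + sn v·cn u·dn u)/D = 0.07935269796610584/0.2023679241608957 = 0.3921209267483283

sn(u+v)=0.39212093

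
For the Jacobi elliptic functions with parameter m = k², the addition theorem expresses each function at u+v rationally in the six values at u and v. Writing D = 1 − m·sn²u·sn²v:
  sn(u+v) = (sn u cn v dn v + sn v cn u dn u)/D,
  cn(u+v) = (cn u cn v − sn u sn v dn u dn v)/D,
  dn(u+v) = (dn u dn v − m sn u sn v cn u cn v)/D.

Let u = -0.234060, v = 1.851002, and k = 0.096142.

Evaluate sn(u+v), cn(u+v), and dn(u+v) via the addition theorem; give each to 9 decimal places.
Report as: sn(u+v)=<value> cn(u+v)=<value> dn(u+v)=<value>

sn(u+v)=0.999105484 cn(u+v)=-0.042287492 dn(u+v)=0.995375931

sn u = -0.2319097137212462, cn u = 0.9727373153538059, dn u = 0.9997514074134491
sn v = 0.9623416016825588, cn v = -0.2718430460229715, dn v = 0.9957106919081963
m = k² = 0.009243284164
D = 1 − m·sn²u·sn²v = 0.9995396133673149
sn(u+v) = (sn u·cn v·dn v + sn v·cn u·dn u)/D = 0.9986455091109585/0.9995396133673149 = 0.9991054839203978
cn(u+v) = (cn u·cn v − sn u·sn v·dn u·dn v)/D = -0.0422680236466755/0.9995396133673149 = -0.04228749224283387
dn(u+v) = (dn u·dn v − m·sn u·sn v·cn u·cn v)/D = 0.9949176737080817/0.9995396133673149 = 0.9953759314814322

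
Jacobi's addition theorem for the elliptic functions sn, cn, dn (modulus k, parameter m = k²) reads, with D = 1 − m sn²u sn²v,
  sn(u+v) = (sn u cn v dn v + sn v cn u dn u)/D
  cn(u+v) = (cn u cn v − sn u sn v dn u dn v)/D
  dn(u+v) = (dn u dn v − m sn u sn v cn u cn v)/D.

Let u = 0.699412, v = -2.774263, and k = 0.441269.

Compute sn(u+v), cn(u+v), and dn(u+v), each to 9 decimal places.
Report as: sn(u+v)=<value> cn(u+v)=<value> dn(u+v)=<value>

sn u = 0.6360551128266379, cn u = 0.7716436311193742, dn u = 0.9598039191477432
sn v = -0.5097346356454617, cn v = -0.860331680936712, dn v = 0.9743749038699199
m = k² = 0.194718330361
D = 1 − m·sn²u·sn²v = 0.9795315657914459
sn(u+v) = (sn u·cn v·dn v + sn v·cn u·dn u)/D = -0.9107188617804949/0.9795315657914459 = -0.9297493757076104
cn(u+v) = (cn u·cn v − sn u·sn v·dn u·dn v)/D = -0.3606566832585824/0.9795315657914459 = -0.3681930178198775
dn(u+v) = (dn u·dn v − m·sn u·sn v·cn u·cn v)/D = 0.8932978130821294/0.9795315657914459 = 0.9119642942393174

sn(u+v)=-0.929749376 cn(u+v)=-0.368193018 dn(u+v)=0.911964294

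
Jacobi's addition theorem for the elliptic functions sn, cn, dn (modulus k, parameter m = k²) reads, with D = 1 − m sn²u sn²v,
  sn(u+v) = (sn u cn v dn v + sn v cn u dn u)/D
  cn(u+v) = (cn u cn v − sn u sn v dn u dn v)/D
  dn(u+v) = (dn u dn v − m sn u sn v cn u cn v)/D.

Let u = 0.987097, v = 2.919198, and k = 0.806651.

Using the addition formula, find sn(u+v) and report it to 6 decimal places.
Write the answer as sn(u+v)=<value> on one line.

sn u = 0.7846712745123962, cn u = 0.6199120832465615, dn u = 0.7741878769648931
sn v = 0.8337679325199805, cn v = -0.5521150556735048, dn v = 0.7400428371329164
m = k² = 0.650685835801
D = 1 − m·sn²u·sn²v = 0.7214922807467361
sn(u+v) = (sn u·cn v·dn v + sn v·cn u·dn u)/D = 0.07954103784922266/0.7214922807467361 = 0.1102451682045699

sn(u+v)=0.110245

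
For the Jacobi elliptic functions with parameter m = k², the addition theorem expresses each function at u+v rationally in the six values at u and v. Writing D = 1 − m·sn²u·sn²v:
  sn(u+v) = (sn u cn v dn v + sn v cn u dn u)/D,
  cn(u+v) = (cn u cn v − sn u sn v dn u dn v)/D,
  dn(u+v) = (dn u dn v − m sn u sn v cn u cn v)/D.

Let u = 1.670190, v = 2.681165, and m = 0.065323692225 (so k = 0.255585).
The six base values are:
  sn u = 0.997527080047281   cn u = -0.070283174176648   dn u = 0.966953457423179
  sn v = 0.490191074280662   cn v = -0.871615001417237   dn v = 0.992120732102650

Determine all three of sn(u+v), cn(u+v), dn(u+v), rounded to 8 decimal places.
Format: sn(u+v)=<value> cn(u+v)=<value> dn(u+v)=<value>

sn(u+v)=-0.91013789 cn(u+v)=-0.41430547 dn(u+v)=0.97256828

m = k² = 0.065323692225
D = 1 − m·sn²u·sn²v = 0.9843810832221453
sn(u+v) = (sn u·cn v·dn v + sn v·cn u·dn u)/D = -0.8959225214990478/0.9843810832221453 = -0.9101378894507514
cn(u+v) = (cn u·cn v − sn u·sn v·dn u·dn v)/D = -0.4078344670039456/0.9843810832221453 = -0.4143054696550986
dn(u+v) = (dn u·dn v − m·sn u·sn v·cn u·cn v)/D = 0.957377815156515/0.9843810832221453 = 0.9725682781537804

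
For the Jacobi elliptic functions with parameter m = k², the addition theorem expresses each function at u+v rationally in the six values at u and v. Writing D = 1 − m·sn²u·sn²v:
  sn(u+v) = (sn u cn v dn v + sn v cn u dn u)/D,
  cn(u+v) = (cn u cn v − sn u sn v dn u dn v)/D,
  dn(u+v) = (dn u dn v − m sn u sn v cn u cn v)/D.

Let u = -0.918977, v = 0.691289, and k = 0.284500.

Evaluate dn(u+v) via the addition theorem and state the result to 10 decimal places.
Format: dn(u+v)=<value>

dn(u+v)=0.9979386395

sn u = -0.7895964274192515, cn u = 0.613626500248119, dn u = 0.9744417827206555
sn v = 0.6344095485611446, cn v = 0.7729971052303137, dn v = 0.9835769082333621
m = k² = 0.08094025
D = 1 − m·sn²u·sn²v = 0.9796897947293604
dn(u+v) = (dn u·dn v − m·sn u·sn v·cn u·cn v)/D = 0.9776703008929571/0.9796897947293604 = 0.9979386395088854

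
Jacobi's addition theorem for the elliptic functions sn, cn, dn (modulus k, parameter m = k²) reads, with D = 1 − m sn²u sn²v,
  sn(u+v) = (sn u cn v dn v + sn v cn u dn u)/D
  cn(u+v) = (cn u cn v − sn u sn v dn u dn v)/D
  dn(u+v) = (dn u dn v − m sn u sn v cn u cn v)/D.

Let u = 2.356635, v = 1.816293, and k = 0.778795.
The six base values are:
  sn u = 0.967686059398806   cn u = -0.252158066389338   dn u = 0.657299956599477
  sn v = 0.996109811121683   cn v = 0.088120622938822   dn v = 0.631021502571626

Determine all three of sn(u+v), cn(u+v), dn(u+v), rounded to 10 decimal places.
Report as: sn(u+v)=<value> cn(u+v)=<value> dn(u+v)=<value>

m = k² = 0.606521652025
D = 1 − m·sn²u·sn²v = 0.4364535559295823
sn(u+v) = (sn u·cn v·dn v + sn v·cn u·dn u)/D = -0.1112895539694296/0.4364535559295823 = -0.2549860173149446
cn(u+v) = (cn u·cn v − sn u·sn v·dn u·dn v)/D = -0.4220264703319716/0.4364535559295823 = -0.9669447403930913
dn(u+v) = (dn u·dn v − m·sn u·sn v·cn u·cn v)/D = 0.42776128220115/0.4364535559295823 = 0.9800843099790559

sn(u+v)=-0.2549860173 cn(u+v)=-0.9669447404 dn(u+v)=0.9800843100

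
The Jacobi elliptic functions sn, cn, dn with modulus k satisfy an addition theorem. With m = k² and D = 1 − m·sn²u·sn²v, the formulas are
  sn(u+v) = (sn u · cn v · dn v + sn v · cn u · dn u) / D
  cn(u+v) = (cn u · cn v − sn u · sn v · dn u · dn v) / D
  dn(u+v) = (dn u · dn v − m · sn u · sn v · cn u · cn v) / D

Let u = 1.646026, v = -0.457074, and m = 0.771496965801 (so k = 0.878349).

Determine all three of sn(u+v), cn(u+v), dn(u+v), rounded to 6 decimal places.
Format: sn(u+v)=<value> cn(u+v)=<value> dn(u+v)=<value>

sn(u+v)=0.855744 cn(u+v)=0.517399 dn(u+v)=0.659571

sn u = 0.9628094847723254, cn u = 0.2701812281274353, dn u = 0.5336859465058935
sn v = -0.4307982085799533, cn v = 0.9024482829970386, dn v = 0.9256457843831637
m = k² = 0.771496965801
D = 1 − m·sn²u·sn²v = 0.8672719482758156
sn(u+v) = (sn u·cn v·dn v + sn v·cn u·dn u)/D = 0.7421628240161497/0.8672719482758156 = 0.8557440667735308
cn(u+v) = (cn u·cn v − sn u·sn v·dn u·dn v)/D = 0.4487259463352911/0.8672719482758156 = 0.5173993546400099
dn(u+v) = (dn u·dn v − m·sn u·sn v·cn u·cn v)/D = 0.5720277430975913/0.8672719482758156 = 0.659571365400223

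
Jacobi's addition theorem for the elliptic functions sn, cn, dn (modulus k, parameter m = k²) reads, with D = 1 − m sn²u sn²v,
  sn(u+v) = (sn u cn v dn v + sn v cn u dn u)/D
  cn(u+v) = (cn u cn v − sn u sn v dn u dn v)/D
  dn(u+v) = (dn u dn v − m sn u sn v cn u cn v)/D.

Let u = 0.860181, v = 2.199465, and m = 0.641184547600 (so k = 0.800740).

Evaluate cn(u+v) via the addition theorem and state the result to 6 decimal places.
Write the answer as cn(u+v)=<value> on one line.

sn u = 0.7188716007462631, cn u = 0.6951428785800119, dn u = 0.8177108117367661
sn v = 0.9925712106827828, cn v = -0.1216650801327759, dn v = 0.606882622292621
m = k² = 0.6411845476
D = 1 − m·sn²u·sn²v = 0.6735557297463882
cn(u+v) = (cn u·cn v − sn u·sn v·dn u·dn v)/D = -0.4386676971944799/0.6735557297463882 = -0.6512715694062169

cn(u+v)=-0.651272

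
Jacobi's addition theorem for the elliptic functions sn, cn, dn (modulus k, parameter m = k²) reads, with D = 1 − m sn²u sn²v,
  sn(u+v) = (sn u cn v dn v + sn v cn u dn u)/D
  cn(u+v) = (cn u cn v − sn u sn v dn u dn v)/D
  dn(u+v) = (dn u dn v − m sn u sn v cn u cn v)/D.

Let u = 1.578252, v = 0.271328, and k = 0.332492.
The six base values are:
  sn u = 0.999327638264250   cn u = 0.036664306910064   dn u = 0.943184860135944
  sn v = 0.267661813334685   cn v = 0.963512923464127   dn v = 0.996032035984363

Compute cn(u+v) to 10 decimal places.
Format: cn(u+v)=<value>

cn(u+v)=-0.2176789783

m = k² = 0.110550930064
D = 1 − m·sn²u·sn²v = 0.9920904635830486
cn(u+v) = (cn u·cn v − sn u·sn v·dn u·dn v)/D = -0.2159572385193603/0.9920904635830486 = -0.2176789783256317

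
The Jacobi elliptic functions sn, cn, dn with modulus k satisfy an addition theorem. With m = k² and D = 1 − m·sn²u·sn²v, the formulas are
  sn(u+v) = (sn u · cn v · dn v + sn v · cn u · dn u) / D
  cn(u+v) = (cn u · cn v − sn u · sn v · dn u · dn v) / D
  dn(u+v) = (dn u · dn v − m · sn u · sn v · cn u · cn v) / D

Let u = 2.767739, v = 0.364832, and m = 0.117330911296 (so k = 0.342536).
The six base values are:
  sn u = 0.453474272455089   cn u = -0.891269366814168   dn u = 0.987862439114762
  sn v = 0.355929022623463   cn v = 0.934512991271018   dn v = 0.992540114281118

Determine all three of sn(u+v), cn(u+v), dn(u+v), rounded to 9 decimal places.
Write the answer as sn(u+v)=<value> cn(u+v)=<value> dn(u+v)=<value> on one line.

sn(u+v)=0.107566807 cn(u+v)=-0.994197859 dn(u+v)=0.999320974

m = k² = 0.117330911296
D = 1 − m·sn²u·sn²v = 0.996943358161931
sn(u+v) = (sn u·cn v·dn v + sn v·cn u·dn u)/D = 0.1072380136019556/0.996943358161931 = 0.1075668068040202
cn(u+v) = (cn u·cn v − sn u·sn v·dn u·dn v)/D = -0.9911589518447054/0.996943358161931 = -0.9941978586146656
dn(u+v) = (dn u·dn v − m·sn u·sn v·cn u·cn v)/D = 0.9962664075905628/0.996943358161931 = 0.9993209738890118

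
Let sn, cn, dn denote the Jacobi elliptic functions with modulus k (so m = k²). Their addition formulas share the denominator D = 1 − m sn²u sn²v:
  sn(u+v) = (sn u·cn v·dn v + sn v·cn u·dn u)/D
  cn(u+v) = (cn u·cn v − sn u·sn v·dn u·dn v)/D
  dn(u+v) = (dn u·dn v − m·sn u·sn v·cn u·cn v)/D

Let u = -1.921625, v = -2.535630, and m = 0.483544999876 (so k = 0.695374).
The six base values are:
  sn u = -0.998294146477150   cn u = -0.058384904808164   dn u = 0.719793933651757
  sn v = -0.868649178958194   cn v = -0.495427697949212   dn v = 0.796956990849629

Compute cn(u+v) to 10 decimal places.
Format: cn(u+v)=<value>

m = k² = 0.483544999876
D = 1 − m·sn²u·sn²v = 0.6363841774596376
cn(u+v) = (cn u·cn v − sn u·sn v·dn u·dn v)/D = -0.4685205718309562/0.6363841774596376 = -0.7362228484391756

cn(u+v)=-0.7362228484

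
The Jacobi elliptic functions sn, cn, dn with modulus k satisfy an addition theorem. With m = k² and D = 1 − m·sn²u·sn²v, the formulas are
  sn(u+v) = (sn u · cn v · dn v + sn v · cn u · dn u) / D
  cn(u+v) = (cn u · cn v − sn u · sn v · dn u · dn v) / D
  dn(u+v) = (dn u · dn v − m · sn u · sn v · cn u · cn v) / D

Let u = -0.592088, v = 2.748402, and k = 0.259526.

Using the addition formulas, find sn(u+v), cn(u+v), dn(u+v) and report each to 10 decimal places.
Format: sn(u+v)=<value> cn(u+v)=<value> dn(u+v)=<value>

sn u = -0.556292706525606, cn u = 0.8309864166557814, dn u = 0.989523422697992
sn v = 0.4324632407840816, cn v = -0.9016515653901619, dn v = 0.9936816404838717
m = k² = 0.067353744676
D = 1 − m·sn²u·sn²v = 0.996101775243182
sn(u+v) = (sn u·cn v·dn v + sn v·cn u·dn u)/D = 0.8540191129602358/0.996101775243182 = 0.8573613000054547
cn(u+v) = (cn u·cn v − sn u·sn v·dn u·dn v)/D = -0.5127085930050624/0.996101775243182 = -0.5147150680259484
dn(u+v) = (dn u·dn v − m·sn u·sn v·cn u·cn v)/D = 0.9711304671398187/0.996101775243182 = 0.974930967172238

sn(u+v)=0.8573613000 cn(u+v)=-0.5147150680 dn(u+v)=0.9749309672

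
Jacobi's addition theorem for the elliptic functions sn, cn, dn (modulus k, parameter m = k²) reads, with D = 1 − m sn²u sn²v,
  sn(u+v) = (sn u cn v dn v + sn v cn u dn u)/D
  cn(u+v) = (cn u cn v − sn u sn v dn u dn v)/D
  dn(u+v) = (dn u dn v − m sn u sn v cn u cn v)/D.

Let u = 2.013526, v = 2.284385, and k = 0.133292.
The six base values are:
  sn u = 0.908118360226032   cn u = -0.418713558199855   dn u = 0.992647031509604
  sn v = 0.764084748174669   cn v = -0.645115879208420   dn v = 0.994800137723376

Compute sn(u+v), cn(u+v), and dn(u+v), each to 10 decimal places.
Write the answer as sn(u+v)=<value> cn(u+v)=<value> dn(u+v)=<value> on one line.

sn(u+v)=-0.9081438538 cn(u+v)=-0.4186582625 dn(u+v)=0.9926466171

m = k² = 0.017766757264
D = 1 − m·sn²u·sn²v = 0.9914458641486561
sn(u+v) = (sn u·cn v·dn v + sn v·cn u·dn u)/D = -0.9003754679062835/0.9914458641486561 = -0.9081438538042883
cn(u+v) = (cn u·cn v − sn u·sn v·dn u·dn v)/D = -0.4150770028922544/0.9914458641486561 = -0.418658262545355
dn(u+v) = (dn u·dn v − m·sn u·sn v·cn u·cn v)/D = 0.98415538312/0.9914458641486561 = 0.9926466171353528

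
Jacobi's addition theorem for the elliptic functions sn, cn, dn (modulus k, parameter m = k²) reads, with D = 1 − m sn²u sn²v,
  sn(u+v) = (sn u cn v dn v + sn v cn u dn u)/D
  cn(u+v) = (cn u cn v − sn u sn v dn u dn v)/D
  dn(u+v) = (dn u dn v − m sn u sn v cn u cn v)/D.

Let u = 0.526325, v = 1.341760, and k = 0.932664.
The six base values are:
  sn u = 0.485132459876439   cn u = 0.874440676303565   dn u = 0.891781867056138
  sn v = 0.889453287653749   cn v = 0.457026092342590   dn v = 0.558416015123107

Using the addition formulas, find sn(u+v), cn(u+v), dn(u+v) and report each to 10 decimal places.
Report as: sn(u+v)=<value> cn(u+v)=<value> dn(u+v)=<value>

sn(u+v)=0.9753942023 cn(u+v)=0.2204680251 dn(u+v)=0.4152330824

m = k² = 0.869862136896
D = 1 − m·sn²u·sn²v = 0.838036413657797
sn(u+v) = (sn u·cn v·dn v + sn v·cn u·dn u)/D = 0.8174158592035578/0.838036413657797 = 0.9753942023065129
cn(u+v) = (cn u·cn v − sn u·sn v·dn u·dn v)/D = 0.1847602331101897/0.838036413657797 = 0.2204680251348058
dn(u+v) = (dn u·dn v − m·sn u·sn v·cn u·cn v)/D = 0.3479804431892315/0.838036413657797 = 0.4152330823793123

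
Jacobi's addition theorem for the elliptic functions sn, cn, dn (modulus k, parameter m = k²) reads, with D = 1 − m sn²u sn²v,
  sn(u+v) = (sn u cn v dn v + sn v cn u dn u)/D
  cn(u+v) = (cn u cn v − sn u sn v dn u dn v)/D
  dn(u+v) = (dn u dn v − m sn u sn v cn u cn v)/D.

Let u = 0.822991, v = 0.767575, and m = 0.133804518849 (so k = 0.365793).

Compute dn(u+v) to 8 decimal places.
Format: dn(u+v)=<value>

sn u = 0.7257767822067545, cn u = 0.6879302743807756, dn u = 0.964115247487529
sn v = 0.6879298009935205, cn v = 0.7257772309083657, dn v = 0.967820932746291
m = k² = 0.133804518849
D = 1 − m·sn²u·sn²v = 0.9666446755604132
dn(u+v) = (dn u·dn v − m·sn u·sn v·cn u·cn v)/D = 0.8997355500843232/0.9666446755604132 = 0.9307820886332412

dn(u+v)=0.93078209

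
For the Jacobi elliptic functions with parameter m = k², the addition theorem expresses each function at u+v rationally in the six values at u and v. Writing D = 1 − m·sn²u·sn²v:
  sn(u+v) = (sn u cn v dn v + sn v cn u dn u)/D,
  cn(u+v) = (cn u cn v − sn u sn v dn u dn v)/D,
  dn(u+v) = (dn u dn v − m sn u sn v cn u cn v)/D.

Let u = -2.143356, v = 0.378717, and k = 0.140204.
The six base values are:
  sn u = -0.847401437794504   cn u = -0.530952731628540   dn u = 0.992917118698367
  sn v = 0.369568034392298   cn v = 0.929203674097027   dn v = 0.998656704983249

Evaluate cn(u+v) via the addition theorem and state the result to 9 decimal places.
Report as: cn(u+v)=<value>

m = k² = 0.019657161616
D = 1 − m·sn²u·sn²v = 0.9980720844707246
cn(u+v) = (cn u·cn v − sn u·sn v·dn u·dn v)/D = -0.182826612211936/0.9980720844707246 = -0.1831797673300206

cn(u+v)=-0.183179767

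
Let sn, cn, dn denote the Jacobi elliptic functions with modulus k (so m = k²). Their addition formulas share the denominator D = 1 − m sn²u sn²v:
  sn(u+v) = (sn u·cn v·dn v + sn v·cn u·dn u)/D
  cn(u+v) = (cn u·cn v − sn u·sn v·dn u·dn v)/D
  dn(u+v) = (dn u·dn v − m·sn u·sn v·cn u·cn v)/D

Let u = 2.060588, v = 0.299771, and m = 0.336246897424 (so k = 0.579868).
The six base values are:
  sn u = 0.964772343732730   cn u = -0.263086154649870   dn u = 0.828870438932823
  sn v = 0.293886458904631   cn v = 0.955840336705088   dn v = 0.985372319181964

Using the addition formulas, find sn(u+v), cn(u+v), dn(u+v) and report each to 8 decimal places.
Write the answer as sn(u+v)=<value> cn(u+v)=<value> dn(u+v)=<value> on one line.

m = k² = 0.336246897424
D = 1 − m·sn²u·sn²v = 0.972968687788491
sn(u+v) = (sn u·cn v·dn v + sn v·cn u·dn u)/D = 0.8445929823423051/0.972968687788491 = 0.8680577216333884
cn(u+v) = (cn u·cn v − sn u·sn v·dn u·dn v)/D = -0.4830432295302242/0.972968687788491 = -0.4964632835493989
dn(u+v) = (dn u·dn v − m·sn u·sn v·cn u·cn v)/D = 0.8407202932708711/0.972968687788491 = 0.8640774403355016

sn(u+v)=0.86805772 cn(u+v)=-0.49646328 dn(u+v)=0.86407744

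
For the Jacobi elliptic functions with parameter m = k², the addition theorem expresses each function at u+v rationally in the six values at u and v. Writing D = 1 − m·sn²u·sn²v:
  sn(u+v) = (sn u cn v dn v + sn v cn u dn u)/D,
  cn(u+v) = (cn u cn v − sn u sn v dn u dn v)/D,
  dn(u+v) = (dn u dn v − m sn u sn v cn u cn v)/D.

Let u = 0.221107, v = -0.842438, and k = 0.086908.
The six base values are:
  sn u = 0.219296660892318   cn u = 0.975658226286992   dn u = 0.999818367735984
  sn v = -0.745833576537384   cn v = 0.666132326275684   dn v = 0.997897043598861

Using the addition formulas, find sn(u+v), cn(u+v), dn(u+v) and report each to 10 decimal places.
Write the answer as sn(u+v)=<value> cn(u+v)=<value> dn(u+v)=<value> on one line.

m = k² = 0.007553000464
D = 1 − m·sn²u·sn²v = 0.9997979460192486
sn(u+v) = (sn u·cn v·dn v + sn v·cn u·dn u)/D = -0.5817731007238213/0.9997979460192486 = -0.5818906740508754
cn(u+v) = (cn u·cn v − sn u·sn v·dn u·dn v)/D = 0.8131026947062092/0.9997979460192486 = 0.81326701854472
dn(u+v) = (dn u·dn v − m·sn u·sn v·cn u·cn v)/D = 0.9985186752259373/0.9997979460192486 = 0.9987204706726946

sn(u+v)=-0.5818906741 cn(u+v)=0.8132670185 dn(u+v)=0.9987204707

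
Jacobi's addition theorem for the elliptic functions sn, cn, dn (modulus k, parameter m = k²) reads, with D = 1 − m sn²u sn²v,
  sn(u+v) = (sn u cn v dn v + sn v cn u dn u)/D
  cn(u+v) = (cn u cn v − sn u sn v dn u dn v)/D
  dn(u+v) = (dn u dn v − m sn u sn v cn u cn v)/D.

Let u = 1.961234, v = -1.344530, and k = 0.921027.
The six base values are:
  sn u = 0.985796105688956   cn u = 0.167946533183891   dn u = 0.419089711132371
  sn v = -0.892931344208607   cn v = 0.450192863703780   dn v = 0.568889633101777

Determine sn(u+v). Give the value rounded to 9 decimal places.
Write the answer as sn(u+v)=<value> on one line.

sn(u+v)=0.553301542

m = k² = 0.848290734729
D = 1 − m·sn²u·sn²v = 0.3427129798526329
sn(u+v) = (sn u·cn v·dn v + sn v·cn u·dn u)/D = 0.1896236202252677/0.3427129798526329 = 0.5533015420274017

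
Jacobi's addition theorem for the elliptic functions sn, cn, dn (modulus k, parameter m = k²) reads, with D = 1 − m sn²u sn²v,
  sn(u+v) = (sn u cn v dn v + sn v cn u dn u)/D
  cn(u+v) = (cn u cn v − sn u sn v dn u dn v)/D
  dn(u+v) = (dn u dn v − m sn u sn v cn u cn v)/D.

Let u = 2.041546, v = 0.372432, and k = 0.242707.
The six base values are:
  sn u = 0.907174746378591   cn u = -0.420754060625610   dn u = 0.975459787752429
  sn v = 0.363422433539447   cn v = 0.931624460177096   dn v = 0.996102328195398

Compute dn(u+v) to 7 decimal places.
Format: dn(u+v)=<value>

dn(u+v)=0.9855809

m = k² = 0.058906687849
D = 1 − m·sn²u·sn²v = 0.993597199464392
dn(u+v) = (dn u·dn v − m·sn u·sn v·cn u·cn v)/D = 0.9792704265779455/0.993597199464392 = 0.9855809045212995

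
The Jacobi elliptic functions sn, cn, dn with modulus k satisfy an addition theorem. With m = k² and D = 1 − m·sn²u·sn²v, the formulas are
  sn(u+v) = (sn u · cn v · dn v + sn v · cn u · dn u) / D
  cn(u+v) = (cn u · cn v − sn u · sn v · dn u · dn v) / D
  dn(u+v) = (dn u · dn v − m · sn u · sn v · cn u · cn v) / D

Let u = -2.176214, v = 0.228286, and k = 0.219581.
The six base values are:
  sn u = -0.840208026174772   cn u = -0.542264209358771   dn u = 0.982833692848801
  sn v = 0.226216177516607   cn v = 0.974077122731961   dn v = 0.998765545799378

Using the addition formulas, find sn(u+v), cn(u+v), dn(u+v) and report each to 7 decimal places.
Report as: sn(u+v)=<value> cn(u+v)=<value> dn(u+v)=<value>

sn(u+v)=-0.9396169 cn(u+v)=-0.3422280 dn(u+v)=0.9784841

m = k² = 0.048215815561
D = 1 − m·sn²u·sn²v = 0.9982581510616915
sn(u+v) = (sn u·cn v·dn v + sn v·cn u·dn u)/D = -0.9379802694710991/0.9982581510616915 = -0.9396169402408743
cn(u+v) = (cn u·cn v − sn u·sn v·dn u·dn v)/D = -0.3416318928964789/0.9982581510616915 = -0.3422280023790824
dn(u+v) = (dn u·dn v − m·sn u·sn v·cn u·cn v)/D = 0.9767797729267585/0.9982581510616915 = 0.9784841444949988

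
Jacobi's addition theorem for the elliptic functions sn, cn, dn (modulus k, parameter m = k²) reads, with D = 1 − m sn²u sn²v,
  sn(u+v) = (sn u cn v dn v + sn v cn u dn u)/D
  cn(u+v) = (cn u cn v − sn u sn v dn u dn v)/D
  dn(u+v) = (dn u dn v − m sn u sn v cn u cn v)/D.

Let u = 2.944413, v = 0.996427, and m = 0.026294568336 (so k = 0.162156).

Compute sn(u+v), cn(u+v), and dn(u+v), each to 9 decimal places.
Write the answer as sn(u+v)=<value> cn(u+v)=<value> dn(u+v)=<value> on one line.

sn u = 0.216372531956269, cn u = -0.9763108764194084, dn u = 0.9993842930953127
sn v = 0.8376008051263634, cn v = 0.5462827942116316, dn v = 0.9907332564117248
m = k² = 0.026294568336
D = 1 − m·sn²u·sn²v = 0.9991363366863844
sn(u+v) = (sn u·cn v·dn v + sn v·cn u·dn u)/D = -0.7001500196419679/0.9991363366863844 = -0.700755236231325
cn(u+v) = (cn u·cn v − sn u·sn v·dn u·dn v)/D = -0.712785640485581/0.9991363366863844 = -0.7134017794303431
dn(u+v) = (dn u·dn v − m·sn u·sn v·cn u·cn v)/D = 0.9926648767979286/0.9991363366863844 = 0.9935229461177258

sn(u+v)=-0.700755236 cn(u+v)=-0.713401779 dn(u+v)=0.993522946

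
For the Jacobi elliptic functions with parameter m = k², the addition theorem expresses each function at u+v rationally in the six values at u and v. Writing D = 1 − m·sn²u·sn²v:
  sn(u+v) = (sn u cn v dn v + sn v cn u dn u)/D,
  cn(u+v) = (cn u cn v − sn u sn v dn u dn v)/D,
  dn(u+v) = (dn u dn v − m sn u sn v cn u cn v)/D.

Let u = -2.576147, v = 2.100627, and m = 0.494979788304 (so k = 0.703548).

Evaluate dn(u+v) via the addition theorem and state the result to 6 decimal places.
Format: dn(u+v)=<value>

dn(u+v)=0.948494

sn u = -0.8589110149389708, cn u = -0.5121248562767746, dn u = 0.7967681504696942
sn v = 0.9839976373135741, cn v = -0.1781815079106242, dn v = 0.7216198110042351
m = k² = 0.494979788304
D = 1 − m·sn²u·sn²v = 0.6464328388811484
dn(u+v) = (dn u·dn v − m·sn u·sn v·cn u·cn v)/D = 0.6131377269315809/0.6464328388811484 = 0.9484940894908821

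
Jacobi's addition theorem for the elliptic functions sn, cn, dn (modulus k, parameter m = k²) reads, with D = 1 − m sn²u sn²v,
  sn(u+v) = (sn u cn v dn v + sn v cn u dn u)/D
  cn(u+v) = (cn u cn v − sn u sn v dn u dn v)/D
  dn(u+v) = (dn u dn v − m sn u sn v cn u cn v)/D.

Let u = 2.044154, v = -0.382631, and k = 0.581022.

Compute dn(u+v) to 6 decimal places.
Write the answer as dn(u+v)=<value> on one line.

sn u = 0.9684974490794706, cn u = -0.2490234750511653, dn u = 0.8266487082599369
sn v = -0.3705273724007391, cn v = 0.9288215470701592, dn v = 0.9765513608575082
m = k² = 0.337586564484
D = 1 − m·sn²u·sn²v = 0.9565266898495285
dn(u+v) = (dn u·dn v − m·sn u·sn v·cn u·cn v)/D = 0.7792443808608978/0.9565266898495285 = 0.8146603635111122

dn(u+v)=0.814660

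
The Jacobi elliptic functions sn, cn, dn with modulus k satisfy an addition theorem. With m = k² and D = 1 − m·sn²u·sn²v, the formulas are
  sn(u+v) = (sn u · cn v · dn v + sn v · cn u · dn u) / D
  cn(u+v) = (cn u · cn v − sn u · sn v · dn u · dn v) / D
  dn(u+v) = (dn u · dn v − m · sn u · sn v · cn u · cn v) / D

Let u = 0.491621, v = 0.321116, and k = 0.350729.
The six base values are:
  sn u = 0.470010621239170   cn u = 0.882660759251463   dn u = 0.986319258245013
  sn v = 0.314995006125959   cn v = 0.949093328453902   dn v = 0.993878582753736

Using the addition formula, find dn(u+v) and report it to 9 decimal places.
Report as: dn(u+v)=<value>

m = k² = 0.123010831441
D = 1 − m·sn²u·sn²v = 0.9973037135106884
dn(u+v) = (dn u·dn v − m·sn u·sn v·cn u·cn v)/D = 0.9650249979520403/0.9973037135106884 = 0.9676340164772663

dn(u+v)=0.967634016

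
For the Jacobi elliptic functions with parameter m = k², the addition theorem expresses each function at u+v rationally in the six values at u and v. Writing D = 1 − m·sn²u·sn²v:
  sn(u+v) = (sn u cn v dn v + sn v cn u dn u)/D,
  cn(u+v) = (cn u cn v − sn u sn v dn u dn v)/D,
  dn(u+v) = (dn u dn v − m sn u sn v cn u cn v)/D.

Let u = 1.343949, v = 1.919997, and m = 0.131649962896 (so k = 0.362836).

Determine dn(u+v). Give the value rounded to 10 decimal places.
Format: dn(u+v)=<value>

dn(u+v)=0.9999927158

sn u = 0.9653667866654488, cn u = 0.2608964683609686, dn u = 0.9366488407139294
sn v = 0.9627487709500253, cn v = -0.2703974926551939, dn v = 0.937003520987116
m = k² = 0.131649962896
D = 1 − m·sn²u·sn²v = 0.8862814292878839
dn(u+v) = (dn u·dn v − m·sn u·sn v·cn u·cn v)/D = 0.8862749733935269/0.8862814292878839 = 0.9999927157512911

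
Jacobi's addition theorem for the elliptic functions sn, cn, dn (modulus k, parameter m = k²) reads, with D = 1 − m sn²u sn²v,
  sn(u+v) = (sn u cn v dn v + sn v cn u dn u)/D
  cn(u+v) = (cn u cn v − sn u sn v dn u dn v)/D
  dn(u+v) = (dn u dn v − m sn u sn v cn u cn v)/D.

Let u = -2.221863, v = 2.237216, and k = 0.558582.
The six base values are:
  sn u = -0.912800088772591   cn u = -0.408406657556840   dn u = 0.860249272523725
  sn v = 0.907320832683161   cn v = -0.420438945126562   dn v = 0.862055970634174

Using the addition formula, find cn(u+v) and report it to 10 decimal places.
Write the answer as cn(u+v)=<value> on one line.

cn(u+v)=0.9998821479

m = k² = 0.312013850724
D = 1 − m·sn²u·sn²v = 0.7859836337208427
cn(u+v) = (cn u·cn v − sn u·sn v·dn u·dn v)/D = 0.7858910038987137/0.7859836337208427 = 0.999882147899581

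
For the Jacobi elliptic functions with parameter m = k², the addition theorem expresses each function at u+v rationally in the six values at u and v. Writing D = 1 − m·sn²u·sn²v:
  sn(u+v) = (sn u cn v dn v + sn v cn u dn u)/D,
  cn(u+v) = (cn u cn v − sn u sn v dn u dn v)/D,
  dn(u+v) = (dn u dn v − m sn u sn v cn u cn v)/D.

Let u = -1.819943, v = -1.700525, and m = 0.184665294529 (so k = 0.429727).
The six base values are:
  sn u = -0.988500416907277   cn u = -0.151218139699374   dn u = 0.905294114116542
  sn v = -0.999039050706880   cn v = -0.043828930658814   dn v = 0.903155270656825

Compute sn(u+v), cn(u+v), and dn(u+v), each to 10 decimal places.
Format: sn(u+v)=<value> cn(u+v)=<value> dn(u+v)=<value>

m = k² = 0.184665294529
D = 1 − m·sn²u·sn²v = 0.8199040587434504
sn(u+v) = (sn u·cn v·dn v + sn v·cn u·dn u)/D = 0.1758944672889146/0.8199040587434504 = 0.2145305483162053
cn(u+v) = (cn u·cn v − sn u·sn v·dn u·dn v)/D = -0.8008144616083879/0.8199040587434504 = -0.9767172793798358
dn(u+v) = (dn u·dn v − m·sn u·sn v·cn u·cn v)/D = 0.816412476129975/0.8199040587434504 = 0.995741474168543

sn(u+v)=0.2145305483 cn(u+v)=-0.9767172794 dn(u+v)=0.9957414742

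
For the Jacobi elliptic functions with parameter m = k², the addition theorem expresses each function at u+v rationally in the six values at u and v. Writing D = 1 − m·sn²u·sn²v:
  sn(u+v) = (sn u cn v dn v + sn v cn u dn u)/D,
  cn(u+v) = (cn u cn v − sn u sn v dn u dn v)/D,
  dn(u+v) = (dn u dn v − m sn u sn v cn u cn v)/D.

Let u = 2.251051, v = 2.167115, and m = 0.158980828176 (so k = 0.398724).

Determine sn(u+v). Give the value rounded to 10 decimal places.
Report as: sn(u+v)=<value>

sn u = 0.8440244543260226, cn u = -0.5363046899847696, dn u = 0.9416717422389132
sn v = 0.8836193635345229, cn v = -0.4682059593670767, dn v = 0.9358795026493582
m = k² = 0.158980828176
D = 1 − m·sn²u·sn²v = 0.9115729242201359
sn(u+v) = (sn u·cn v·dn v + sn v·cn u·dn u)/D = -0.8160863925746882/0.9115729242201359 = -0.8952508031903889

sn(u+v)=-0.8952508032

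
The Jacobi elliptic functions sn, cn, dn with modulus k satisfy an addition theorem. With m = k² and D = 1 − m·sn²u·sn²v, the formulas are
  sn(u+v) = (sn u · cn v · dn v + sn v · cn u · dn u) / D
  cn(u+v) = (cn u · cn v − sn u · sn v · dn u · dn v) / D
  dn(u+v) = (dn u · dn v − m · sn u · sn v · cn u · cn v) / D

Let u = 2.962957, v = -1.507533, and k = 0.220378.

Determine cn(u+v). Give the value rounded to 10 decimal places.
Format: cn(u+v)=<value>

cn(u+v)=0.1313040703

sn u = 0.2160580207682979, cn u = -0.9763805260561508, dn u = 0.9988657895969617
sn v = -0.9967340983558614, cn v = 0.08075355827905065, dn v = 0.9755768784071084
m = k² = 0.048566462884
D = 1 − m·sn²u·sn²v = 0.9977476499214006
cn(u+v) = (cn u·cn v − sn u·sn v·dn u·dn v)/D = 0.1310083275833947/0.9977476499214006 = 0.1313040703164925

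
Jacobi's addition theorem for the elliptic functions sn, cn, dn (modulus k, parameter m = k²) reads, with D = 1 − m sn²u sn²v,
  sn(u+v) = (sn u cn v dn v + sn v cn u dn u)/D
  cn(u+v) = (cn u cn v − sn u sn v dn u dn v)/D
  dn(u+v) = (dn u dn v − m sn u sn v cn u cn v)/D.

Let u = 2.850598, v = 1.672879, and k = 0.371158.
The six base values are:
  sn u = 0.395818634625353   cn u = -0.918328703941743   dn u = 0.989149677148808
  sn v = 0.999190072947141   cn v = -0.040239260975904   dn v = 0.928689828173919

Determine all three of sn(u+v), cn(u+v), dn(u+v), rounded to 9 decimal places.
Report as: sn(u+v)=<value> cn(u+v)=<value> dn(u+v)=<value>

sn(u+v)=-0.942734506 cn(u+v)=-0.333544076 dn(u+v)=0.936785767

m = k² = 0.137758260964
D = 1 − m·sn²u·sn²v = 0.9784520308210047
sn(u+v) = (sn u·cn v·dn v + sn v·cn u·dn u)/D = -0.9224204921936131/0.9784520308210047 = -0.942734506278886
cn(u+v) = (cn u·cn v − sn u·sn v·dn u·dn v)/D = -0.3263568785839219/0.9784520308210047 = -0.3335440760545825
dn(u+v) = (dn u·dn v − m·sn u·sn v·cn u·cn v)/D = 0.9165999360128936/0.9784520308210047 = 0.9367857668441733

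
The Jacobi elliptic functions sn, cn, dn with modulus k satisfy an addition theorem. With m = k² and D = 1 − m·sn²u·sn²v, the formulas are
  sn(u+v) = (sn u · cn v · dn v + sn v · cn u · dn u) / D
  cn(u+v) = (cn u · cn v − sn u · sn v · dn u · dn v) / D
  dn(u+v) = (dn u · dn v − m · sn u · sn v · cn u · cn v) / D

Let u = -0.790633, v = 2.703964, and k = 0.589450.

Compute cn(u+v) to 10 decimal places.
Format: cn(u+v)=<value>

sn u = -0.6929177756866167, cn u = 0.7210166129414159, dn u = 0.9127849985807631
sn v = 0.6868831169870689, cn v = -0.7267679021518002, dn v = 0.9143683892123062
m = k² = 0.3474513025
D = 1 − m·sn²u·sn²v = 0.9212912467705529
cn(u+v) = (cn u·cn v − sn u·sn v·dn u·dn v)/D = -0.1267705706524014/0.9212912467705529 = -0.1376009715676519

cn(u+v)=-0.1376009716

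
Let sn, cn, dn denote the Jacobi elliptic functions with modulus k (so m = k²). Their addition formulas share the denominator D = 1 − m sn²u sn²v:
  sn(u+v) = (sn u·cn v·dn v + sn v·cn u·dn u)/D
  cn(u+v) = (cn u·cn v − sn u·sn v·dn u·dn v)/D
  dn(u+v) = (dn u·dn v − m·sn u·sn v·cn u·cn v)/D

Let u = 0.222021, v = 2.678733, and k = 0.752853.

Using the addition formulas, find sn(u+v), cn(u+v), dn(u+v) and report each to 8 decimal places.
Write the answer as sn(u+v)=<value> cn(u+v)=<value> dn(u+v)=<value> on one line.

sn(u+v)=0.76202910 cn(u+v)=-0.64754278 dn(u+v)=0.81906839

sn u = 0.2192041227400229, cn u = 0.9756790212840373, dn u = 0.9862888016808944
sn v = 0.8632149524044262, cn v = -0.5048365536937914, dn v = 0.7600419906717552
m = k² = 0.566787639609
D = 1 − m·sn²u·sn²v = 0.9797065579511464
sn(u+v) = (sn u·cn v·dn v + sn v·cn u·dn u)/D = 0.7465649048695868/0.9797065579511464 = 0.7620290982137272
cn(u+v) = (cn u·cn v − sn u·sn v·dn u·dn v)/D = -0.6344019092890151/0.9797065579511464 = -0.6475427811933152
dn(u+v) = (dn u·dn v − m·sn u·sn v·cn u·cn v)/D = 0.8024466702394032/0.9797065579511464 = 0.8190683870867971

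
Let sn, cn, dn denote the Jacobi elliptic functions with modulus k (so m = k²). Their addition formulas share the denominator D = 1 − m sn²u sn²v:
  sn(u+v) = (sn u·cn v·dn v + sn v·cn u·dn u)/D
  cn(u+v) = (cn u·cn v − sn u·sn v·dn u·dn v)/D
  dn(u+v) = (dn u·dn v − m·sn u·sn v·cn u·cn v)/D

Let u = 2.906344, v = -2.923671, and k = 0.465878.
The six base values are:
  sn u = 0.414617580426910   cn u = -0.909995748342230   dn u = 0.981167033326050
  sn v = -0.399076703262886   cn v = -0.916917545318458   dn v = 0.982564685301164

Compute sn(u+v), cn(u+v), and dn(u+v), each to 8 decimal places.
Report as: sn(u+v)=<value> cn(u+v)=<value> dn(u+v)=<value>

m = k² = 0.217042310884
D = 1 − m·sn²u·sn²v = 0.9940577272450658
sn(u+v) = (sn u·cn v·dn v + sn v·cn u·dn u)/D = -0.01722298938782379/0.9940577272450658 = -0.01732594487802597
cn(u+v) = (cn u·cn v − sn u·sn v·dn u·dn v)/D = 0.9939085137638034/0.9940577272450658 = 0.9998498945512189
dn(u+v) = (dn u·dn v − m·sn u·sn v·cn u·cn v)/D = 0.9940253435094204/0.9940577272450658 = 0.9999674226810397

sn(u+v)=-0.01732594 cn(u+v)=0.99984989 dn(u+v)=0.99996742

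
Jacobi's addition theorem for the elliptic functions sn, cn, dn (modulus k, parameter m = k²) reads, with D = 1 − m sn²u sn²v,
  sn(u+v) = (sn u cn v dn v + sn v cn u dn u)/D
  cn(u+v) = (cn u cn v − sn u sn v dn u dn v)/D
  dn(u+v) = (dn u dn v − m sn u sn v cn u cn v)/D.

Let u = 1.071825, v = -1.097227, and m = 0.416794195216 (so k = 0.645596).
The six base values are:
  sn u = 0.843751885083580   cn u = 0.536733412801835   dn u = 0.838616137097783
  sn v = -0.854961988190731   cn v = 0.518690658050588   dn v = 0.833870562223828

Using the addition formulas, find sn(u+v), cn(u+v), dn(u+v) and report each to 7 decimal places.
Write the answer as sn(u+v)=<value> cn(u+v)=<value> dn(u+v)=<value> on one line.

m = k² = 0.416794195216
D = 1 − m·sn²u·sn²v = 0.7831073741157595
sn(u+v) = (sn u·cn v·dn v + sn v·cn u·dn u)/D = -0.01988946303843108/0.7831073741157595 = -0.02539813018730559
cn(u+v) = (cn u·cn v − sn u·sn v·dn u·dn v)/D = 0.7828547557845727/0.7831073741157595 = 0.999677415461102
dn(u+v) = (dn u·dn v − m·sn u·sn v·cn u·cn v)/D = 0.7830020941673047/0.7831073741157595 = 0.9998655612858024

sn(u+v)=-0.0253981 cn(u+v)=0.9996774 dn(u+v)=0.9998656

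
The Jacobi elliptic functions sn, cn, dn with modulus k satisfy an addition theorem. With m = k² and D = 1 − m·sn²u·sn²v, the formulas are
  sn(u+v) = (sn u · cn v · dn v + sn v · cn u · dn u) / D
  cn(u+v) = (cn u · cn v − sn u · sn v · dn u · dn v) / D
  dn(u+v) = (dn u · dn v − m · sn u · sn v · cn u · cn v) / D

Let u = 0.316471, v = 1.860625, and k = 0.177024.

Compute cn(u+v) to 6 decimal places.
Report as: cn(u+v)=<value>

sn u = 0.3110605729820967, cn u = 0.95039008829851, dn u = 0.9984827615912043
sn v = 0.962958501893472, cn v = -0.269649631245956, dn v = 0.9853634262262461
m = k² = 0.031337496576
D = 1 − m·sn²u·sn²v = 0.9971882974254948
cn(u+v) = (cn u·cn v − sn u·sn v·dn u·dn v)/D = -0.5509787246753631/0.9971882974254948 = -0.5525322811126648

cn(u+v)=-0.552532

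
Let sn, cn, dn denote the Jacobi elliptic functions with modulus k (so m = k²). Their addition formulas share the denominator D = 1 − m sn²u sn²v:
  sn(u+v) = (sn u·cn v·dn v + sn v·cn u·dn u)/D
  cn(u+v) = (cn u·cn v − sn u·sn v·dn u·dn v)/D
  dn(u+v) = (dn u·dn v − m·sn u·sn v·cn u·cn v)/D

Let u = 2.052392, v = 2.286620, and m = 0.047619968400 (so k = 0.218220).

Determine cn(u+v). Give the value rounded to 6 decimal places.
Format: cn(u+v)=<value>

cn(u+v)=-0.408895

sn u = 0.8995888409721124, cn u = -0.4367378128791363, dn u = 0.9805422277646225
sn v = 0.7761842708003982, cn v = -0.6305061282509902, dn v = 0.9855510019977804
m = k² = 0.0476199684
D = 1 − m·sn²u·sn²v = 0.9767829574555606
cn(u+v) = (cn u·cn v − sn u·sn v·dn u·dn v)/D = -0.3994018591637553/0.9767829574555606 = -0.4088951963332411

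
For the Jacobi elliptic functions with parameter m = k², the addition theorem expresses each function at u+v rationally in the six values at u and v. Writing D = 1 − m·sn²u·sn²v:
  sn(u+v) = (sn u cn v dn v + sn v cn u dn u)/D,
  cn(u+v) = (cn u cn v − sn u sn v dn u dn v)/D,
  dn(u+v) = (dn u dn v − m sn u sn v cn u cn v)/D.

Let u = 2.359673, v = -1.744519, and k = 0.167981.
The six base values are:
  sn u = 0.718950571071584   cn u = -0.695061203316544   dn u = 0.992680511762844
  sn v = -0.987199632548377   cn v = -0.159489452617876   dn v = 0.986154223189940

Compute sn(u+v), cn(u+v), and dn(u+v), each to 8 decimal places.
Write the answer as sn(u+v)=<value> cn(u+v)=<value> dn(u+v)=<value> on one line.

m = k² = 0.028217616361
D = 1 − m·sn²u·sn²v = 0.9857856056233018
sn(u+v) = (sn u·cn v·dn v + sn v·cn u·dn u)/D = 0.5680643873976833/0.9857856056233018 = 0.5762555104854693
cn(u+v) = (cn u·cn v − sn u·sn v·dn u·dn v)/D = 0.8056526000855422/0.9857856056233018 = 0.8172695923837685
dn(u+v) = (dn u·dn v − m·sn u·sn v·cn u·cn v)/D = 0.9811562138235536/0.9857856056233018 = 0.99530385534812

sn(u+v)=0.57625551 cn(u+v)=0.81726959 dn(u+v)=0.99530386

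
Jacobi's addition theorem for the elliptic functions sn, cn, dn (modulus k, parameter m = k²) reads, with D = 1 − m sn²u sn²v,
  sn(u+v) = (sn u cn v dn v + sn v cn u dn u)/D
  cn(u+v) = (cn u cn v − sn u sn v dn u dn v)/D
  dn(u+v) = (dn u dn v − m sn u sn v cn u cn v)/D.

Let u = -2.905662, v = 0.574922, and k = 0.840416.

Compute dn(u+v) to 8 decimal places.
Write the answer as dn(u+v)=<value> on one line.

dn(u+v)=0.55349425

sn u = -0.8872346594481475, cn u = -0.4613183922996457, dn u = 0.6663420586488235
sn v = 0.5262332400977808, cn v = 0.8503402713127207, dn v = 0.8968894364277104
m = k² = 0.706299053056
D = 1 − m·sn²u·sn²v = 0.8460349396360226
dn(u+v) = (dn u·dn v − m·sn u·sn v·cn u·cn v)/D = 0.4682754779489419/0.8460349396360226 = 0.5534942542094081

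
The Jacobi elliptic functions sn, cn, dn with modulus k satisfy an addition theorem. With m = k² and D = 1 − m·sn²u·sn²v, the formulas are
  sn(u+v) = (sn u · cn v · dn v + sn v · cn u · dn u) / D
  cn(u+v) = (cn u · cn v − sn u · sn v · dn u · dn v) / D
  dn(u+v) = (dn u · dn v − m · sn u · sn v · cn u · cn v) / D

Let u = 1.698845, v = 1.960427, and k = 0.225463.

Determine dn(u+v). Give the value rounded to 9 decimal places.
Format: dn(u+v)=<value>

sn u = 0.9945200882375037, cn u = -0.1045456555389454, dn u = 0.9745368315371765
sn v = 0.9359045640457625, cn v = -0.3522536685377618, dn v = 0.9774835031110574
m = k² = 0.050833564369
D = 1 − m·sn²u·sn²v = 0.9559606588785306
dn(u+v) = (dn u·dn v − m·sn u·sn v·cn u·cn v)/D = 0.9508512385277975/0.9559606588785306 = 0.9946551980949434

dn(u+v)=0.994655198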